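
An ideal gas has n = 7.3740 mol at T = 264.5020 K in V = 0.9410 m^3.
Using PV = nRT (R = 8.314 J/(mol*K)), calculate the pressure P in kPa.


P = nRT/V = 7.3740 * 8.314 * 264.5020 / 0.9410
= 16215.9394 / 0.9410 = 17232.6668 Pa = 17.2327 kPa

17.2327 kPa


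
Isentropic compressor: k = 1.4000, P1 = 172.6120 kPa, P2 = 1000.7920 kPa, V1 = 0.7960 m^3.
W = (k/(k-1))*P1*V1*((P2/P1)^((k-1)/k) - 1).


(k-1)/k = 0.2857
(P2/P1)^exp = 1.6523
W = 3.5000 * 172.6120 * 0.7960 * (1.6523 - 1) = 313.6691 kJ

313.6691 kJ


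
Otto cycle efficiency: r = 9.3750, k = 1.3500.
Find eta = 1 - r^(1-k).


r^(k-1) = 2.1887
eta = 1 - 1/2.1887 = 0.5431 = 54.3112%

54.3112%


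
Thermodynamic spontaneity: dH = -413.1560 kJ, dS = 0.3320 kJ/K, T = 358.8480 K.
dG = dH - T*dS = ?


T*dS = 358.8480 * 0.3320 = 119.1375 kJ
dG = -413.1560 - 119.1375 = -532.2935 kJ (spontaneous)

dG = -532.2935 kJ, spontaneous


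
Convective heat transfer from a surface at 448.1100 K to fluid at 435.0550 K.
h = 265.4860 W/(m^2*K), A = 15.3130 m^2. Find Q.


dT = 13.0550 K
Q = 265.4860 * 15.3130 * 13.0550 = 53073.6288 W

53073.6288 W


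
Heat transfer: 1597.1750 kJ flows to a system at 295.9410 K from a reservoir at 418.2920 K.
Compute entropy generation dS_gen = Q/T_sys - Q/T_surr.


dS_sys = 1597.1750/295.9410 = 5.3969 kJ/K
dS_surr = -1597.1750/418.2920 = -3.8183 kJ/K
dS_gen = 5.3969 - 3.8183 = 1.5786 kJ/K (irreversible)

dS_gen = 1.5786 kJ/K, irreversible


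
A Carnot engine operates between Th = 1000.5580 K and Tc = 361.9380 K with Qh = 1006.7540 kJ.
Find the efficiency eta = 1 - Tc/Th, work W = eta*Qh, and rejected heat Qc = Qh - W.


eta = 1 - 361.9380/1000.5580 = 0.6383
W = 0.6383 * 1006.7540 = 642.5747 kJ
Qc = 1006.7540 - 642.5747 = 364.1793 kJ

eta = 63.8264%, W = 642.5747 kJ, Qc = 364.1793 kJ


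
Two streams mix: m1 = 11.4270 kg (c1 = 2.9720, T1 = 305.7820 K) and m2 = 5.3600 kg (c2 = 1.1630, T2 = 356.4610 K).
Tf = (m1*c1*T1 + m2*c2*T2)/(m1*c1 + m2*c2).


num = 12606.7398
den = 40.1947
Tf = 313.6417 K

313.6417 K


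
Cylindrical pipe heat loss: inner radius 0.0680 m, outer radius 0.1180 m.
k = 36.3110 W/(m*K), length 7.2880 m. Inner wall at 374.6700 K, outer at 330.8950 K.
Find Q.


dT = 43.7750 K
ln(ro/ri) = 0.5512
Q = 2*pi*36.3110*7.2880*43.7750 / 0.5512 = 132057.0446 W

132057.0446 W


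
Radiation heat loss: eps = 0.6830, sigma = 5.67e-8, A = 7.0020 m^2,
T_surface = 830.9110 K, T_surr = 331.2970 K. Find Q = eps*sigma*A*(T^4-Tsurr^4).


T^4 = 4.7667e+11
Tsurr^4 = 1.2047e+10
Q = 0.6830 * 5.67e-8 * 7.0020 * 4.6462e+11 = 125987.3740 W

125987.3740 W


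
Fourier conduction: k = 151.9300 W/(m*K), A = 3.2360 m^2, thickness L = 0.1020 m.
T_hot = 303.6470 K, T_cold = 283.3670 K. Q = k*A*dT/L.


dT = 20.2800 K
Q = 151.9300 * 3.2360 * 20.2800 / 0.1020 = 97750.6896 W

97750.6896 W


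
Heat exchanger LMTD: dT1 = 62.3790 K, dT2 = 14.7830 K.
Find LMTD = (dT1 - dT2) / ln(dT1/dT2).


dT1/dT2 = 4.2196
ln(dT1/dT2) = 1.4398
LMTD = 47.5960 / 1.4398 = 33.0585 K

33.0585 K


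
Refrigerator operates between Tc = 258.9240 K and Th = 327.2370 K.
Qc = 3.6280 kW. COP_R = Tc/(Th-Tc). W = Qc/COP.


COP = 258.9240 / 68.3130 = 3.7903
W = 3.6280 / 3.7903 = 0.9572 kW

COP = 3.7903, W = 0.9572 kW


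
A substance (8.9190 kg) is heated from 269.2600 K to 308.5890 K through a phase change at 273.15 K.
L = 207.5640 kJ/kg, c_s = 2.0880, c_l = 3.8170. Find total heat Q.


Q1 (sensible, solid) = 8.9190 * 2.0880 * 3.8900 = 72.4430 kJ
Q2 (latent) = 8.9190 * 207.5640 = 1851.2633 kJ
Q3 (sensible, liquid) = 8.9190 * 3.8170 * 35.4390 = 1206.4790 kJ
Q_total = 3130.1853 kJ

3130.1853 kJ


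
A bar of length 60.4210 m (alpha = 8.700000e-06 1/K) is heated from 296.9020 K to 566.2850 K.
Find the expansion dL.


dT = 269.3830 K
dL = 8.700000e-06 * 60.4210 * 269.3830 = 0.141605 m
L_final = 60.562605 m

dL = 0.141605 m


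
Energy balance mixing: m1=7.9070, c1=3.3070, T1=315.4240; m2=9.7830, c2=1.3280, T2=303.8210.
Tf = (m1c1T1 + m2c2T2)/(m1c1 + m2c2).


num = 12195.0373
den = 39.1403
Tf = 311.5726 K

311.5726 K


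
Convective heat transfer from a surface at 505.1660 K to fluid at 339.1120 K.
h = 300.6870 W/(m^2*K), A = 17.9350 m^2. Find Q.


dT = 166.0540 K
Q = 300.6870 * 17.9350 * 166.0540 = 895499.5556 W

895499.5556 W


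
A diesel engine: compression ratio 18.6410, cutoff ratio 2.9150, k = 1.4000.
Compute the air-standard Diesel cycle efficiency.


r^(k-1) = 3.2225
rc^k = 4.4719
eta = 0.5981 = 59.8130%

59.8130%


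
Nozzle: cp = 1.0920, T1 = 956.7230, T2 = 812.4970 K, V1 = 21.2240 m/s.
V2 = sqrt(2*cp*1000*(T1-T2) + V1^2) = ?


dT = 144.2260 K
2*cp*1000*dT = 314989.5840
V1^2 = 450.4582
V2 = sqrt(315440.0422) = 561.6405 m/s

561.6405 m/s


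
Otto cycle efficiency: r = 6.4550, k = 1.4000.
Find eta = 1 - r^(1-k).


r^(k-1) = 2.1084
eta = 1 - 1/2.1084 = 0.5257 = 52.5713%

52.5713%


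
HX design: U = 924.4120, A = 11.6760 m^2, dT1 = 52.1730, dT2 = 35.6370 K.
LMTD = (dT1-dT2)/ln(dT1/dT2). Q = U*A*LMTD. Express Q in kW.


LMTD = 43.3810 K
Q = 924.4120 * 11.6760 * 43.3810 = 468229.9893 W = 468.2300 kW

468.2300 kW


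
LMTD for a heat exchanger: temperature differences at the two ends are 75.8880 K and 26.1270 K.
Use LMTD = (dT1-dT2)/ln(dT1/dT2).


dT1/dT2 = 2.9046
ln(dT1/dT2) = 1.0663
LMTD = 49.7610 / 1.0663 = 46.6674 K

46.6674 K


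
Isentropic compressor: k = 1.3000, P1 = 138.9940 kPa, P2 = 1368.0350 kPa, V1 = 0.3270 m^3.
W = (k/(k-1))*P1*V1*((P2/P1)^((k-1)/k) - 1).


(k-1)/k = 0.2308
(P2/P1)^exp = 1.6950
W = 4.3333 * 138.9940 * 0.3270 * (1.6950 - 1) = 136.8891 kJ

136.8891 kJ


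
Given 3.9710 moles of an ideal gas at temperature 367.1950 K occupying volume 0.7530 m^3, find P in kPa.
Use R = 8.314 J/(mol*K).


P = nRT/V = 3.9710 * 8.314 * 367.1950 / 0.7530
= 12122.9040 / 0.7530 = 16099.4741 Pa = 16.0995 kPa

16.0995 kPa


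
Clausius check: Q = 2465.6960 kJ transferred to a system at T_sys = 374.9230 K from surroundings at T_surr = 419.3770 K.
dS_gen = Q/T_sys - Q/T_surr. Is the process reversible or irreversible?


dS_sys = 2465.6960/374.9230 = 6.5765 kJ/K
dS_surr = -2465.6960/419.3770 = -5.8794 kJ/K
dS_gen = 6.5765 - 5.8794 = 0.6971 kJ/K (irreversible)

dS_gen = 0.6971 kJ/K, irreversible


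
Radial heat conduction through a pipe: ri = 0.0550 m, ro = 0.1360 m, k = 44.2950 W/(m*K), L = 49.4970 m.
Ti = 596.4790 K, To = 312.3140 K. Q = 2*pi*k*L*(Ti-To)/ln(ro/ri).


dT = 284.1650 K
ln(ro/ri) = 0.9053
Q = 2*pi*44.2950*49.4970*284.1650 / 0.9053 = 4323954.4160 W

4323954.4160 W


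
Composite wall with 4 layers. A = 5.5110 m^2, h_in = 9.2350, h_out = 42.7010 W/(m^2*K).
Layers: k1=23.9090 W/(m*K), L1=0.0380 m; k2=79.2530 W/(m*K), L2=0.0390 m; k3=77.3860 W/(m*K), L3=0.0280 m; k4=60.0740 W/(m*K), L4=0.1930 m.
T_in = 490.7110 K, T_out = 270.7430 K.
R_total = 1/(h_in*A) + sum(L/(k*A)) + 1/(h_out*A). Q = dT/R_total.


R_conv_in = 1/(9.2350*5.5110) = 0.0196
R_1 = 0.0380/(23.9090*5.5110) = 0.0003
R_2 = 0.0390/(79.2530*5.5110) = 8.9293e-05
R_3 = 0.0280/(77.3860*5.5110) = 6.5655e-05
R_4 = 0.1930/(60.0740*5.5110) = 0.0006
R_conv_out = 1/(42.7010*5.5110) = 0.0042
R_total = 0.0249 K/W
Q = 219.9680 / 0.0249 = 8825.4099 W

R_total = 0.0249 K/W, Q = 8825.4099 W


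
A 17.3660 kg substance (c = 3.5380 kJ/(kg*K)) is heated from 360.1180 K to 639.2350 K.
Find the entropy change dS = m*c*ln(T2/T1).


T2/T1 = 1.7751
ln(T2/T1) = 0.5738
dS = 17.3660 * 3.5380 * 0.5738 = 35.2573 kJ/K

35.2573 kJ/K


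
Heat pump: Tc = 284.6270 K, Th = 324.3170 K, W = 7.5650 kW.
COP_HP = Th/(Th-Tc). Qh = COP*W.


COP = 324.3170 / 39.6900 = 8.1713
Qh = 8.1713 * 7.5650 = 61.8155 kW

COP = 8.1713, Qh = 61.8155 kW


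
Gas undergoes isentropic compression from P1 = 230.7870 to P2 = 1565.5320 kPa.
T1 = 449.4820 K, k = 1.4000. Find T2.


(k-1)/k = 0.2857
(P2/P1)^exp = 1.7281
T2 = 449.4820 * 1.7281 = 776.7292 K

776.7292 K


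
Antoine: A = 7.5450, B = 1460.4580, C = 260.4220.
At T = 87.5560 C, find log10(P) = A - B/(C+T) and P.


C+T = 347.9780
B/(C+T) = 4.1970
log10(P) = 7.5450 - 4.1970 = 3.3480
P = 10^3.3480 = 2228.5187 mmHg

2228.5187 mmHg


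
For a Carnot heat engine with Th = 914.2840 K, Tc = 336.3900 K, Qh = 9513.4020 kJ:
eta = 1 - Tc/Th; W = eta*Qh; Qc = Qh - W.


eta = 1 - 336.3900/914.2840 = 0.6321
W = 0.6321 * 9513.4020 = 6013.1621 kJ
Qc = 9513.4020 - 6013.1621 = 3500.2399 kJ

eta = 63.2073%, W = 6013.1621 kJ, Qc = 3500.2399 kJ


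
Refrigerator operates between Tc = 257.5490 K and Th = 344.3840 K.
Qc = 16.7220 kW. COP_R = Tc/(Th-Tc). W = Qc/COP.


COP = 257.5490 / 86.8350 = 2.9660
W = 16.7220 / 2.9660 = 5.6380 kW

COP = 2.9660, W = 5.6380 kW


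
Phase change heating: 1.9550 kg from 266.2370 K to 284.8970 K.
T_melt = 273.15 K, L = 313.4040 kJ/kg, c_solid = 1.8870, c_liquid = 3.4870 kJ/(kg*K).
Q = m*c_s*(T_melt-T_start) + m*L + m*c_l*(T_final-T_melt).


Q1 (sensible, solid) = 1.9550 * 1.8870 * 6.9130 = 25.5026 kJ
Q2 (latent) = 1.9550 * 313.4040 = 612.7048 kJ
Q3 (sensible, liquid) = 1.9550 * 3.4870 * 11.7470 = 80.0803 kJ
Q_total = 718.2878 kJ

718.2878 kJ


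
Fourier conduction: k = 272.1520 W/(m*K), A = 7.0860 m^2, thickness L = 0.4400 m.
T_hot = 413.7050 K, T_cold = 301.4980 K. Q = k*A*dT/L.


dT = 112.2070 K
Q = 272.1520 * 7.0860 * 112.2070 / 0.4400 = 491790.2935 W

491790.2935 W


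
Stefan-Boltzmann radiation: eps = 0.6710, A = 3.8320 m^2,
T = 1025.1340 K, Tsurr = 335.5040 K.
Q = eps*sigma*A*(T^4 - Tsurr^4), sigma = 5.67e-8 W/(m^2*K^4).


T^4 = 1.1044e+12
Tsurr^4 = 1.2670e+10
Q = 0.6710 * 5.67e-8 * 3.8320 * 1.0917e+12 = 159163.0554 W

159163.0554 W


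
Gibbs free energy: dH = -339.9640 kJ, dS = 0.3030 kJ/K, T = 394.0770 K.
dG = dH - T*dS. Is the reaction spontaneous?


T*dS = 394.0770 * 0.3030 = 119.4053 kJ
dG = -339.9640 - 119.4053 = -459.3693 kJ (spontaneous)

dG = -459.3693 kJ, spontaneous


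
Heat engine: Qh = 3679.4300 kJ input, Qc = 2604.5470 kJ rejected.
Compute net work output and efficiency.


W = 3679.4300 - 2604.5470 = 1074.8830 kJ
eta = 1074.8830 / 3679.4300 = 0.2921 = 29.2133%

W = 1074.8830 kJ, eta = 29.2133%


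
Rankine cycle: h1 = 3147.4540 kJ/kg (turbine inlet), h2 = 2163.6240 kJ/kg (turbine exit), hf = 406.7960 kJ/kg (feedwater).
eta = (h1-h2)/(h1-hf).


W = 983.8300 kJ/kg
Q_in = 2740.6580 kJ/kg
eta = 0.3590 = 35.8976%

eta = 35.8976%


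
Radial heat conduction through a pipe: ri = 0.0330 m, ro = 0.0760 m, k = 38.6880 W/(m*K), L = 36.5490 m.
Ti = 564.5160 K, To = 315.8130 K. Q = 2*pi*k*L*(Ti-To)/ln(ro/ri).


dT = 248.7030 K
ln(ro/ri) = 0.8342
Q = 2*pi*38.6880*36.5490*248.7030 / 0.8342 = 2648677.3909 W

2648677.3909 W


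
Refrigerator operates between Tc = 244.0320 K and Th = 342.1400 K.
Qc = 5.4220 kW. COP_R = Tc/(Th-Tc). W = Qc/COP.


COP = 244.0320 / 98.1080 = 2.4874
W = 5.4220 / 2.4874 = 2.1798 kW

COP = 2.4874, W = 2.1798 kW


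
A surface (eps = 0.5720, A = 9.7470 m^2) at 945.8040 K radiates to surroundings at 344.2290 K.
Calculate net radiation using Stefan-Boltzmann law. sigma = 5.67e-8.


T^4 = 8.0021e+11
Tsurr^4 = 1.4041e+10
Q = 0.5720 * 5.67e-8 * 9.7470 * 7.8617e+11 = 248523.0859 W

248523.0859 W


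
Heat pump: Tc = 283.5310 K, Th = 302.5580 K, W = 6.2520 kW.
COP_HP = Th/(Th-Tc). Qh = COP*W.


COP = 302.5580 / 19.0270 = 15.9015
Qh = 15.9015 * 6.2520 = 99.4162 kW

COP = 15.9015, Qh = 99.4162 kW


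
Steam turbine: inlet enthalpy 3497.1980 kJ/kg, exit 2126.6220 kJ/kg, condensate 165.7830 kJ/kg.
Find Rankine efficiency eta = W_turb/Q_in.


W = 1370.5760 kJ/kg
Q_in = 3331.4150 kJ/kg
eta = 0.4114 = 41.1410%

eta = 41.1410%


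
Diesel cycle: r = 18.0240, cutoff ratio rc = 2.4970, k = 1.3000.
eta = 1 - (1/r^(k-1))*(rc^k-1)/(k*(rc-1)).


r^(k-1) = 2.3810
rc^k = 3.2858
eta = 0.5067 = 50.6688%

50.6688%


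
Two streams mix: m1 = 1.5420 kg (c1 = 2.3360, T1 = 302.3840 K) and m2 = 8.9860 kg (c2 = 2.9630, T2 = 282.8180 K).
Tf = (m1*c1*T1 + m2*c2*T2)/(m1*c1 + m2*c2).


num = 8619.3968
den = 30.2276
Tf = 285.1496 K

285.1496 K


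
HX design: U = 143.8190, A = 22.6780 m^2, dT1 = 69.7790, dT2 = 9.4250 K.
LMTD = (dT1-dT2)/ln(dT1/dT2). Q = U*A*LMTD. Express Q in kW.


LMTD = 30.1473 K
Q = 143.8190 * 22.6780 * 30.1473 = 98326.3865 W = 98.3264 kW

98.3264 kW


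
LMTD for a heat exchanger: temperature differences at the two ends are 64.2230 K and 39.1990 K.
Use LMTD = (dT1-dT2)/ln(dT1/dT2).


dT1/dT2 = 1.6384
ln(dT1/dT2) = 0.4937
LMTD = 25.0240 / 0.4937 = 50.6856 K

50.6856 K


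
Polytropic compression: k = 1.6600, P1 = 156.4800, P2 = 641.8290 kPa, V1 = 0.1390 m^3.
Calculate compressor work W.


(k-1)/k = 0.3976
(P2/P1)^exp = 1.7527
W = 2.5152 * 156.4800 * 0.1390 * (1.7527 - 1) = 41.1774 kJ

41.1774 kJ


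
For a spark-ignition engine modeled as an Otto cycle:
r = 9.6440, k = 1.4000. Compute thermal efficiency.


r^(k-1) = 2.4757
eta = 1 - 1/2.4757 = 0.5961 = 59.6078%

59.6078%


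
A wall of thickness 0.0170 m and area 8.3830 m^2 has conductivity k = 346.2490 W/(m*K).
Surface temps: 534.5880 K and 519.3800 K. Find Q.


dT = 15.2080 K
Q = 346.2490 * 8.3830 * 15.2080 / 0.0170 = 2596636.6130 W

2596636.6130 W


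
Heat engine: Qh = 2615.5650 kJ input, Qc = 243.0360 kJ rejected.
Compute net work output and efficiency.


W = 2615.5650 - 243.0360 = 2372.5290 kJ
eta = 2372.5290 / 2615.5650 = 0.9071 = 90.7081%

W = 2372.5290 kJ, eta = 90.7081%


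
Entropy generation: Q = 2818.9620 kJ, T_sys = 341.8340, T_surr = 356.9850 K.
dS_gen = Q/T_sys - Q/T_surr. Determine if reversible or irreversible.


dS_sys = 2818.9620/341.8340 = 8.2466 kJ/K
dS_surr = -2818.9620/356.9850 = -7.8966 kJ/K
dS_gen = 8.2466 - 7.8966 = 0.3500 kJ/K (irreversible)

dS_gen = 0.3500 kJ/K, irreversible


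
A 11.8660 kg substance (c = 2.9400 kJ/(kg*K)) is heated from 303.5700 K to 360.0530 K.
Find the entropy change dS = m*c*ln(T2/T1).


T2/T1 = 1.1861
ln(T2/T1) = 0.1706
dS = 11.8660 * 2.9400 * 0.1706 = 5.9529 kJ/K

5.9529 kJ/K


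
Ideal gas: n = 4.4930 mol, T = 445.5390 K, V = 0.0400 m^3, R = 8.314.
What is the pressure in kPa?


P = nRT/V = 4.4930 * 8.314 * 445.5390 / 0.0400
= 16643.0211 / 0.0400 = 416075.5282 Pa = 416.0755 kPa

416.0755 kPa


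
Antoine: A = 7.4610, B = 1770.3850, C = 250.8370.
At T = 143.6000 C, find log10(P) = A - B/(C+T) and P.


C+T = 394.4370
B/(C+T) = 4.4884
log10(P) = 7.4610 - 4.4884 = 2.9726
P = 10^2.9726 = 938.8912 mmHg

938.8912 mmHg


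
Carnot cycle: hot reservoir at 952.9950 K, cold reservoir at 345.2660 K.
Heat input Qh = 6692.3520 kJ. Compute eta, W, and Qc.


eta = 1 - 345.2660/952.9950 = 0.6377
W = 0.6377 * 6692.3520 = 4267.7416 kJ
Qc = 6692.3520 - 4267.7416 = 2424.6104 kJ

eta = 63.7704%, W = 4267.7416 kJ, Qc = 2424.6104 kJ


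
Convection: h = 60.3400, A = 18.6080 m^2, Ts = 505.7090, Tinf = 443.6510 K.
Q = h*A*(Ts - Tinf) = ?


dT = 62.0580 K
Q = 60.3400 * 18.6080 * 62.0580 = 69679.1394 W

69679.1394 W


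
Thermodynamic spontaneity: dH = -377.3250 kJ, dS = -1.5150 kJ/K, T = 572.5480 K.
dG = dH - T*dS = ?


T*dS = 572.5480 * -1.5150 = -867.4102 kJ
dG = -377.3250 + 867.4102 = 490.0852 kJ (non-spontaneous)

dG = 490.0852 kJ, non-spontaneous


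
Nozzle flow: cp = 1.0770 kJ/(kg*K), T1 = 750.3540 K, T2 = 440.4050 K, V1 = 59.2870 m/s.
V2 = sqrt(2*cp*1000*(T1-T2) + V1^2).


dT = 309.9490 K
2*cp*1000*dT = 667630.1460
V1^2 = 3514.9484
V2 = sqrt(671145.0944) = 819.2345 m/s

819.2345 m/s


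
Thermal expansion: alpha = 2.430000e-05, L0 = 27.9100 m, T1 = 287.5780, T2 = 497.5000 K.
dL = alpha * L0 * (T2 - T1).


dT = 209.9220 K
dL = 2.430000e-05 * 27.9100 * 209.9220 = 0.142372 m
L_final = 28.052372 m

dL = 0.142372 m


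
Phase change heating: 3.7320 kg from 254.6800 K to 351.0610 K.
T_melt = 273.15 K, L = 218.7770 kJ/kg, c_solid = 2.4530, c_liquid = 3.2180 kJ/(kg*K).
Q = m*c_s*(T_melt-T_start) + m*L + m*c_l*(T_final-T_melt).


Q1 (sensible, solid) = 3.7320 * 2.4530 * 18.4700 = 169.0854 kJ
Q2 (latent) = 3.7320 * 218.7770 = 816.4758 kJ
Q3 (sensible, liquid) = 3.7320 * 3.2180 * 77.9110 = 935.6781 kJ
Q_total = 1921.2392 kJ

1921.2392 kJ


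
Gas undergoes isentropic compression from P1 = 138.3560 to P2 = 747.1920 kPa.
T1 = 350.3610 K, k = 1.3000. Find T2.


(k-1)/k = 0.2308
(P2/P1)^exp = 1.4758
T2 = 350.3610 * 1.4758 = 517.0577 K

517.0577 K


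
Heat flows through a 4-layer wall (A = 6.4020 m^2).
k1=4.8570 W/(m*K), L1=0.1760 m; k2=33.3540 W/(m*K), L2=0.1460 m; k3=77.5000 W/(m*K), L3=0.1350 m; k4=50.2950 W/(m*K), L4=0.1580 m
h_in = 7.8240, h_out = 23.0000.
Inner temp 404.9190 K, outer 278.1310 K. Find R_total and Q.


R_conv_in = 1/(7.8240*6.4020) = 0.0200
R_1 = 0.1760/(4.8570*6.4020) = 0.0057
R_2 = 0.1460/(33.3540*6.4020) = 0.0007
R_3 = 0.1350/(77.5000*6.4020) = 0.0003
R_4 = 0.1580/(50.2950*6.4020) = 0.0005
R_conv_out = 1/(23.0000*6.4020) = 0.0068
R_total = 0.0339 K/W
Q = 126.7880 / 0.0339 = 3744.2104 W

R_total = 0.0339 K/W, Q = 3744.2104 W


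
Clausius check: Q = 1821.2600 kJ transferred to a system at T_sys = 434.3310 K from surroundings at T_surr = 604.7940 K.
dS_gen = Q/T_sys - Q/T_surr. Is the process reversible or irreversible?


dS_sys = 1821.2600/434.3310 = 4.1933 kJ/K
dS_surr = -1821.2600/604.7940 = -3.0114 kJ/K
dS_gen = 4.1933 - 3.0114 = 1.1819 kJ/K (irreversible)

dS_gen = 1.1819 kJ/K, irreversible


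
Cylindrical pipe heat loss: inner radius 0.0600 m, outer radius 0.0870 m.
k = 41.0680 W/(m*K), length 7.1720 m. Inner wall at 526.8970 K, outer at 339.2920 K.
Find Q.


dT = 187.6050 K
ln(ro/ri) = 0.3716
Q = 2*pi*41.0680*7.1720*187.6050 / 0.3716 = 934404.6702 W

934404.6702 W


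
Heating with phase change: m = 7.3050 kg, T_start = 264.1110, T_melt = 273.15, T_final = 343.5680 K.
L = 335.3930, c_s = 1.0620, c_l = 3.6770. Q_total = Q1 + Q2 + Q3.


Q1 (sensible, solid) = 7.3050 * 1.0620 * 9.0390 = 70.1237 kJ
Q2 (latent) = 7.3050 * 335.3930 = 2450.0459 kJ
Q3 (sensible, liquid) = 7.3050 * 3.6770 * 70.4180 = 1891.4616 kJ
Q_total = 4411.6312 kJ

4411.6312 kJ


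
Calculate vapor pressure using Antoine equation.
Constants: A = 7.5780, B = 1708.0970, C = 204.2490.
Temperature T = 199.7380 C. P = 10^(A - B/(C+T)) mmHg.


C+T = 403.9870
B/(C+T) = 4.2281
log10(P) = 7.5780 - 4.2281 = 3.3499
P = 10^3.3499 = 2238.2113 mmHg

2238.2113 mmHg


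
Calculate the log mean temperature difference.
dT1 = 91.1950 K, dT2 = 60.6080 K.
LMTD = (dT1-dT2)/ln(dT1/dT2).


dT1/dT2 = 1.5047
ln(dT1/dT2) = 0.4086
LMTD = 30.5870 / 0.4086 = 74.8630 K

74.8630 K


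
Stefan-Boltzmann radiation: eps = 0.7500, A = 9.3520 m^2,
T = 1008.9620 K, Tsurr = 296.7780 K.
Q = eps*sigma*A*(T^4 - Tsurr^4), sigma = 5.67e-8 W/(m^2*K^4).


T^4 = 1.0363e+12
Tsurr^4 = 7.7576e+09
Q = 0.7500 * 5.67e-8 * 9.3520 * 1.0286e+12 = 409057.9801 W

409057.9801 W


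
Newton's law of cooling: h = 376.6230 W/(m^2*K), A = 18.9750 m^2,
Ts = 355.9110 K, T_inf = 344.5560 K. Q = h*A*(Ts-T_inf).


dT = 11.3550 K
Q = 376.6230 * 18.9750 * 11.3550 = 81147.6153 W

81147.6153 W


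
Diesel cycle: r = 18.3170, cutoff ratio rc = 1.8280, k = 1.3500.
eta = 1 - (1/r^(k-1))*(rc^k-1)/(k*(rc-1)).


r^(k-1) = 2.7669
rc^k = 2.2577
eta = 0.5934 = 59.3354%

59.3354%


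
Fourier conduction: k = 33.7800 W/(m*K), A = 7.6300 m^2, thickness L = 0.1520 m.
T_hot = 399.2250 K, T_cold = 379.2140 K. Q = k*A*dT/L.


dT = 20.0110 K
Q = 33.7800 * 7.6300 * 20.0110 / 0.1520 = 33931.9944 W

33931.9944 W


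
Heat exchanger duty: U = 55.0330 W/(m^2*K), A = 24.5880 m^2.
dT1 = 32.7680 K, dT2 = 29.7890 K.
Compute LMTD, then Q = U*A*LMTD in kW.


LMTD = 31.2548 K
Q = 55.0330 * 24.5880 * 31.2548 = 42292.5334 W = 42.2925 kW

42.2925 kW


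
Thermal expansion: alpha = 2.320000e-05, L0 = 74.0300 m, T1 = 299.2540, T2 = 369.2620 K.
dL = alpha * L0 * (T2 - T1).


dT = 70.0080 K
dL = 2.320000e-05 * 74.0300 * 70.0080 = 0.120238 m
L_final = 74.150238 m

dL = 0.120238 m


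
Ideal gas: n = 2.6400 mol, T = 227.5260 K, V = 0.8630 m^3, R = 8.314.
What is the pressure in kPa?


P = nRT/V = 2.6400 * 8.314 * 227.5260 / 0.8630
= 4993.9591 / 0.8630 = 5786.7428 Pa = 5.7867 kPa

5.7867 kPa


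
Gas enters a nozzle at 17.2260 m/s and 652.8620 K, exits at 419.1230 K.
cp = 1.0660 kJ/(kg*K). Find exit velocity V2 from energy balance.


dT = 233.7390 K
2*cp*1000*dT = 498331.5480
V1^2 = 296.7351
V2 = sqrt(498628.2831) = 706.1362 m/s

706.1362 m/s


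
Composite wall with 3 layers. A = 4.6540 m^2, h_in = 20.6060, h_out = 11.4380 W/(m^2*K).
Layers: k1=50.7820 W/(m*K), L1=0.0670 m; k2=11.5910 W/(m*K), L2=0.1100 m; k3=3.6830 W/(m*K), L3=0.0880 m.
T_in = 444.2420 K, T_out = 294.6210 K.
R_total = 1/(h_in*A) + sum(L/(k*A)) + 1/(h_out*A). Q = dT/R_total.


R_conv_in = 1/(20.6060*4.6540) = 0.0104
R_1 = 0.0670/(50.7820*4.6540) = 0.0003
R_2 = 0.1100/(11.5910*4.6540) = 0.0020
R_3 = 0.0880/(3.6830*4.6540) = 0.0051
R_conv_out = 1/(11.4380*4.6540) = 0.0188
R_total = 0.0367 K/W
Q = 149.6210 / 0.0367 = 4080.2425 W

R_total = 0.0367 K/W, Q = 4080.2425 W


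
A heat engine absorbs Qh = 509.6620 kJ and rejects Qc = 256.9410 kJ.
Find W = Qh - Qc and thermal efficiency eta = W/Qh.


W = 509.6620 - 256.9410 = 252.7210 kJ
eta = 252.7210 / 509.6620 = 0.4959 = 49.5860%

W = 252.7210 kJ, eta = 49.5860%


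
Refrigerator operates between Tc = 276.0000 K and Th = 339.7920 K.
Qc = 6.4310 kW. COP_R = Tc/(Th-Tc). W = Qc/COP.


COP = 276.0000 / 63.7920 = 4.3266
W = 6.4310 / 4.3266 = 1.4864 kW

COP = 4.3266, W = 1.4864 kW


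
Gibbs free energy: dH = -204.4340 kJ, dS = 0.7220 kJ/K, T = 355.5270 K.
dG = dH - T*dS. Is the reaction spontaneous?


T*dS = 355.5270 * 0.7220 = 256.6905 kJ
dG = -204.4340 - 256.6905 = -461.1245 kJ (spontaneous)

dG = -461.1245 kJ, spontaneous


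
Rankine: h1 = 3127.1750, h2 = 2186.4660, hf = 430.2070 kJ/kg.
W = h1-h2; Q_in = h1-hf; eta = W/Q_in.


W = 940.7090 kJ/kg
Q_in = 2696.9680 kJ/kg
eta = 0.3488 = 34.8802%

eta = 34.8802%


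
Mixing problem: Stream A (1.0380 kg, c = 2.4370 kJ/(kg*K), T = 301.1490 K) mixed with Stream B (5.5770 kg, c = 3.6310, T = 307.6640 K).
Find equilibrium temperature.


num = 6992.0111
den = 22.7797
Tf = 306.9405 K

306.9405 K


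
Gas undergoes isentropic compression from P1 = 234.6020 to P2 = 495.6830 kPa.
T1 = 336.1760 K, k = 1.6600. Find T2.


(k-1)/k = 0.3976
(P2/P1)^exp = 1.3464
T2 = 336.1760 * 1.3464 = 452.6190 K

452.6190 K


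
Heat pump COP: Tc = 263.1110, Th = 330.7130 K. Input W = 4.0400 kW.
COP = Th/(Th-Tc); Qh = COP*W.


COP = 330.7130 / 67.6020 = 4.8921
Qh = 4.8921 * 4.0400 = 19.7639 kW

COP = 4.8921, Qh = 19.7639 kW


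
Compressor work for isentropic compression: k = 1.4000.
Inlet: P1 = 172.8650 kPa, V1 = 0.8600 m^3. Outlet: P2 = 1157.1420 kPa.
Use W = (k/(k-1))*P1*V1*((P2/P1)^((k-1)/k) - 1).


(k-1)/k = 0.2857
(P2/P1)^exp = 1.7215
W = 3.5000 * 172.8650 * 0.8600 * (1.7215 - 1) = 375.4165 kJ

375.4165 kJ


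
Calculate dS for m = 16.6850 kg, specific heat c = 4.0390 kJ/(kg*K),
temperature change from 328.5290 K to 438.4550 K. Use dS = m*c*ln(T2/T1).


T2/T1 = 1.3346
ln(T2/T1) = 0.2886
dS = 16.6850 * 4.0390 * 0.2886 = 19.4511 kJ/K

19.4511 kJ/K


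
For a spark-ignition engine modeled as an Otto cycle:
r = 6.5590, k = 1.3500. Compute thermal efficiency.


r^(k-1) = 1.9315
eta = 1 - 1/1.9315 = 0.4823 = 48.2266%

48.2266%


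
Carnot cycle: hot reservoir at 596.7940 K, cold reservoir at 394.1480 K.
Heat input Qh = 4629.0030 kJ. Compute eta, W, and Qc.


eta = 1 - 394.1480/596.7940 = 0.3396
W = 0.3396 * 4629.0030 = 1571.8136 kJ
Qc = 4629.0030 - 1571.8136 = 3057.1894 kJ

eta = 33.9558%, W = 1571.8136 kJ, Qc = 3057.1894 kJ


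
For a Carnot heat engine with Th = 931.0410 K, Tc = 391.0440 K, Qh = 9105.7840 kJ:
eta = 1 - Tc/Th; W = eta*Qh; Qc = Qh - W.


eta = 1 - 391.0440/931.0410 = 0.5800
W = 0.5800 * 9105.7840 = 5281.2884 kJ
Qc = 9105.7840 - 5281.2884 = 3824.4956 kJ

eta = 57.9993%, W = 5281.2884 kJ, Qc = 3824.4956 kJ


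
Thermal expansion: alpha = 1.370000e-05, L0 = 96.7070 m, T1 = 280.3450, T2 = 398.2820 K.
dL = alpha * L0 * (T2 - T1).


dT = 117.9370 K
dL = 1.370000e-05 * 96.7070 * 117.9370 = 0.156253 m
L_final = 96.863253 m

dL = 0.156253 m


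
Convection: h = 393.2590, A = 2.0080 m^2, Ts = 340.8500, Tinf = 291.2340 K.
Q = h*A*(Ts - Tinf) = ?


dT = 49.6160 K
Q = 393.2590 * 2.0080 * 49.6160 = 39179.9726 W

39179.9726 W


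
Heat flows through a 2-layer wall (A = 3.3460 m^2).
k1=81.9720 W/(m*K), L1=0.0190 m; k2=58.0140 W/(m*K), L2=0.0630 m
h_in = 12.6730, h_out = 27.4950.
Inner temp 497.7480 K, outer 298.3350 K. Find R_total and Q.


R_conv_in = 1/(12.6730*3.3460) = 0.0236
R_1 = 0.0190/(81.9720*3.3460) = 6.9273e-05
R_2 = 0.0630/(58.0140*3.3460) = 0.0003
R_conv_out = 1/(27.4950*3.3460) = 0.0109
R_total = 0.0348 K/W
Q = 199.4130 / 0.0348 = 5722.6363 W

R_total = 0.0348 K/W, Q = 5722.6363 W


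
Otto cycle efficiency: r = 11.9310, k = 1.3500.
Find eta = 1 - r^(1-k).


r^(k-1) = 2.3814
eta = 1 - 1/2.3814 = 0.5801 = 58.0083%

58.0083%


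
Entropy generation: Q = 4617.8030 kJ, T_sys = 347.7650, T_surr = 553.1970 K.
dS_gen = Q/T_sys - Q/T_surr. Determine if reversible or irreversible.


dS_sys = 4617.8030/347.7650 = 13.2785 kJ/K
dS_surr = -4617.8030/553.1970 = -8.3475 kJ/K
dS_gen = 13.2785 - 8.3475 = 4.9310 kJ/K (irreversible)

dS_gen = 4.9310 kJ/K, irreversible


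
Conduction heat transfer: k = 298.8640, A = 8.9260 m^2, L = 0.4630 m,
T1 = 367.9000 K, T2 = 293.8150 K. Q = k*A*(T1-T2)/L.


dT = 74.0850 K
Q = 298.8640 * 8.9260 * 74.0850 / 0.4630 = 426854.4187 W

426854.4187 W


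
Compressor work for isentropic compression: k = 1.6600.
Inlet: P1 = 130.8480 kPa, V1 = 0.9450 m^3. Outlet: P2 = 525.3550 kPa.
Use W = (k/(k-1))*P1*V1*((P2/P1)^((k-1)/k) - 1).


(k-1)/k = 0.3976
(P2/P1)^exp = 1.7379
W = 2.5152 * 130.8480 * 0.9450 * (1.7379 - 1) = 229.4819 kJ

229.4819 kJ


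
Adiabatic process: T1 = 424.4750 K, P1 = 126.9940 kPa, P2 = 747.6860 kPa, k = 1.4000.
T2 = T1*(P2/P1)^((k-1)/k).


(k-1)/k = 0.2857
(P2/P1)^exp = 1.6595
T2 = 424.4750 * 1.6595 = 704.4235 K

704.4235 K


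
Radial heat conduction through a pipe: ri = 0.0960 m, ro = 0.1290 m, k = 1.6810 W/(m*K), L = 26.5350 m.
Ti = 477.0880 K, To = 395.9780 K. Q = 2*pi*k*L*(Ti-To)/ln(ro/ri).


dT = 81.1100 K
ln(ro/ri) = 0.2955
Q = 2*pi*1.6810*26.5350*81.1100 / 0.2955 = 76937.1668 W

76937.1668 W


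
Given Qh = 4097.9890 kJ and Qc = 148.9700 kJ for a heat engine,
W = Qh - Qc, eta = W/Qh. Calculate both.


W = 4097.9890 - 148.9700 = 3949.0190 kJ
eta = 3949.0190 / 4097.9890 = 0.9636 = 96.3648%

W = 3949.0190 kJ, eta = 96.3648%


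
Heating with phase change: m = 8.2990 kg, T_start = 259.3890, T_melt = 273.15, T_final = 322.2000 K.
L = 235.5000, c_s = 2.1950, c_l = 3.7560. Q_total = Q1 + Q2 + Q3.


Q1 (sensible, solid) = 8.2990 * 2.1950 * 13.7610 = 250.6746 kJ
Q2 (latent) = 8.2990 * 235.5000 = 1954.4145 kJ
Q3 (sensible, liquid) = 8.2990 * 3.7560 * 49.0500 = 1528.9397 kJ
Q_total = 3734.0288 kJ

3734.0288 kJ


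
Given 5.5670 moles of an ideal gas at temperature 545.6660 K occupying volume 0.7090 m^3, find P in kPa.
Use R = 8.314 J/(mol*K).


P = nRT/V = 5.5670 * 8.314 * 545.6660 / 0.7090
= 25255.6259 / 0.7090 = 35621.4751 Pa = 35.6215 kPa

35.6215 kPa


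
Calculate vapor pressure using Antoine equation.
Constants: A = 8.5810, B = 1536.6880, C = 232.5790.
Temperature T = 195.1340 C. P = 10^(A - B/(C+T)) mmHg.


C+T = 427.7130
B/(C+T) = 3.5928
log10(P) = 8.5810 - 3.5928 = 4.9882
P = 10^4.9882 = 97319.1450 mmHg

97319.1450 mmHg


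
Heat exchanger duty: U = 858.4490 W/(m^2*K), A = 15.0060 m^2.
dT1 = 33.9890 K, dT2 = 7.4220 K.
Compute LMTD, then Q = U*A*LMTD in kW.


LMTD = 17.4600 K
Q = 858.4490 * 15.0060 * 17.4600 = 224918.2904 W = 224.9183 kW

224.9183 kW


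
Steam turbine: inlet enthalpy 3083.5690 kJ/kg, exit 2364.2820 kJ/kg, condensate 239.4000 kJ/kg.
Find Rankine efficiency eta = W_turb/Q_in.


W = 719.2870 kJ/kg
Q_in = 2844.1690 kJ/kg
eta = 0.2529 = 25.2899%

eta = 25.2899%


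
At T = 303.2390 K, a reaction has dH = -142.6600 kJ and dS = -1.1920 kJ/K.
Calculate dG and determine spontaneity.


T*dS = 303.2390 * -1.1920 = -361.4609 kJ
dG = -142.6600 + 361.4609 = 218.8009 kJ (non-spontaneous)

dG = 218.8009 kJ, non-spontaneous


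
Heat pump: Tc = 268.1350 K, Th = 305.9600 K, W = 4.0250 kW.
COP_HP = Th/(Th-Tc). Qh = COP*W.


COP = 305.9600 / 37.8250 = 8.0888
Qh = 8.0888 * 4.0250 = 32.5575 kW

COP = 8.0888, Qh = 32.5575 kW


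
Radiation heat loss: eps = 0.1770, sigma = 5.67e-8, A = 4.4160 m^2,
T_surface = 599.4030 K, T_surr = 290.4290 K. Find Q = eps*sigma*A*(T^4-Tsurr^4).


T^4 = 1.2908e+11
Tsurr^4 = 7.1148e+09
Q = 0.1770 * 5.67e-8 * 4.4160 * 1.2197e+11 = 5405.5408 W

5405.5408 W


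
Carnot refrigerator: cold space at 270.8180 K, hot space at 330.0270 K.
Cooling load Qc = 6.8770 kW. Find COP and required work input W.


COP = 270.8180 / 59.2090 = 4.5739
W = 6.8770 / 4.5739 = 1.5035 kW

COP = 4.5739, W = 1.5035 kW


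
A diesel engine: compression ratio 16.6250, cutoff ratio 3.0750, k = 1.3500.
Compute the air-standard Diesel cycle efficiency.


r^(k-1) = 2.6746
rc^k = 4.5561
eta = 0.5254 = 52.5373%

52.5373%


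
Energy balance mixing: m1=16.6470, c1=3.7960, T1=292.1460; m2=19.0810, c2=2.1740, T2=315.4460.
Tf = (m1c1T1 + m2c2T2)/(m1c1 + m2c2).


num = 31546.6542
den = 104.6741
Tf = 301.3797 K

301.3797 K


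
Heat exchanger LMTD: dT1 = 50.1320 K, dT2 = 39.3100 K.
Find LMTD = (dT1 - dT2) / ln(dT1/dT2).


dT1/dT2 = 1.2753
ln(dT1/dT2) = 0.2432
LMTD = 10.8220 / 0.2432 = 44.5019 K

44.5019 K


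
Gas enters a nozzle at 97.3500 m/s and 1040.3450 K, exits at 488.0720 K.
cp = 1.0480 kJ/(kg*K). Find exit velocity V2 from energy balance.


dT = 552.2730 K
2*cp*1000*dT = 1157564.2080
V1^2 = 9477.0225
V2 = sqrt(1167041.2305) = 1080.2968 m/s

1080.2968 m/s


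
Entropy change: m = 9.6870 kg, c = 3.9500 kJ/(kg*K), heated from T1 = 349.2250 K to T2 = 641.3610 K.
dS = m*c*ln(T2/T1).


T2/T1 = 1.8365
ln(T2/T1) = 0.6079
dS = 9.6870 * 3.9500 * 0.6079 = 23.2596 kJ/K

23.2596 kJ/K


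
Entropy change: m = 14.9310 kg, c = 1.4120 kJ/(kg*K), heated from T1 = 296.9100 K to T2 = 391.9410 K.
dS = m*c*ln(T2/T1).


T2/T1 = 1.3201
ln(T2/T1) = 0.2777
dS = 14.9310 * 1.4120 * 0.2777 = 5.8543 kJ/K

5.8543 kJ/K


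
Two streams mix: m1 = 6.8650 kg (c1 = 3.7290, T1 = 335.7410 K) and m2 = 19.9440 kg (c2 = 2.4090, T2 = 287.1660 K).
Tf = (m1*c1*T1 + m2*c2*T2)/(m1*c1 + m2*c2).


num = 22391.7483
den = 73.6447
Tf = 304.0511 K

304.0511 K


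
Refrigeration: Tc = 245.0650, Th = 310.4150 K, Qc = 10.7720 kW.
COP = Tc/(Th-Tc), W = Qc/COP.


COP = 245.0650 / 65.3500 = 3.7500
W = 10.7720 / 3.7500 = 2.8725 kW

COP = 3.7500, W = 2.8725 kW


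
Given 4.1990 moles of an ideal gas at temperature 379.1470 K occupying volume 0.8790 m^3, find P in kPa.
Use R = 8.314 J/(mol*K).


P = nRT/V = 4.1990 * 8.314 * 379.1470 / 0.8790
= 13236.2060 / 0.8790 = 15058.2549 Pa = 15.0583 kPa

15.0583 kPa


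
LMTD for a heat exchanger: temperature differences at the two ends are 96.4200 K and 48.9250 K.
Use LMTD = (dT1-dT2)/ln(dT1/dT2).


dT1/dT2 = 1.9708
ln(dT1/dT2) = 0.6784
LMTD = 47.4950 / 0.6784 = 70.0077 K

70.0077 K


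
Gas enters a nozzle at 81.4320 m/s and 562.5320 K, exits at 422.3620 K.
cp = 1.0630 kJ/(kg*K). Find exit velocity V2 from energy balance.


dT = 140.1700 K
2*cp*1000*dT = 298001.4200
V1^2 = 6631.1706
V2 = sqrt(304632.5906) = 551.9353 m/s

551.9353 m/s


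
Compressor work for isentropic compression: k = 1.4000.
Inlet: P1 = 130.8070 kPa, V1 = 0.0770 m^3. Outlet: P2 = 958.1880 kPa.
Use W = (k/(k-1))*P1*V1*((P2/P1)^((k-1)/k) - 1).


(k-1)/k = 0.2857
(P2/P1)^exp = 1.7664
W = 3.5000 * 130.8070 * 0.0770 * (1.7664 - 1) = 27.0178 kJ

27.0178 kJ


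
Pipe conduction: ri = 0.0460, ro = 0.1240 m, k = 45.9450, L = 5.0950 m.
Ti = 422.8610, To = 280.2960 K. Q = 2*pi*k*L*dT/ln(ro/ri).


dT = 142.5650 K
ln(ro/ri) = 0.9916
Q = 2*pi*45.9450*5.0950*142.5650 / 0.9916 = 211456.5393 W

211456.5393 W


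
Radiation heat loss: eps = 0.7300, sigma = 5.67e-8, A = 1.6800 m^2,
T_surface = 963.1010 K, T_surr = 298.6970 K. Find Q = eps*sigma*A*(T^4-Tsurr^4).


T^4 = 8.6037e+11
Tsurr^4 = 7.9602e+09
Q = 0.7300 * 5.67e-8 * 1.6800 * 8.5241e+11 = 59274.2047 W

59274.2047 W


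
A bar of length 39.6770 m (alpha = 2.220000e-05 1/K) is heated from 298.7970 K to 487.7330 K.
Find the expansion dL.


dT = 188.9360 K
dL = 2.220000e-05 * 39.6770 * 188.9360 = 0.166420 m
L_final = 39.843420 m

dL = 0.166420 m


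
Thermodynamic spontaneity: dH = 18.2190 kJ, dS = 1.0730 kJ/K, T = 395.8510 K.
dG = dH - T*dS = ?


T*dS = 395.8510 * 1.0730 = 424.7481 kJ
dG = 18.2190 - 424.7481 = -406.5291 kJ (spontaneous)

dG = -406.5291 kJ, spontaneous


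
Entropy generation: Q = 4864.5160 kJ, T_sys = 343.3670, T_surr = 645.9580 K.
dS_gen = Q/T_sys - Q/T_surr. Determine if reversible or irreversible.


dS_sys = 4864.5160/343.3670 = 14.1671 kJ/K
dS_surr = -4864.5160/645.9580 = -7.5307 kJ/K
dS_gen = 14.1671 - 7.5307 = 6.6364 kJ/K (irreversible)

dS_gen = 6.6364 kJ/K, irreversible


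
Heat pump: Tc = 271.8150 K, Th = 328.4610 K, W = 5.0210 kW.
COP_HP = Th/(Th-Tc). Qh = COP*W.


COP = 328.4610 / 56.6460 = 5.7985
Qh = 5.7985 * 5.0210 = 29.1142 kW

COP = 5.7985, Qh = 29.1142 kW


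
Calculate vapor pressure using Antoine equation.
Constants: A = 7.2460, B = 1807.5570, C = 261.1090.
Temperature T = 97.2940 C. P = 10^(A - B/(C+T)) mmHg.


C+T = 358.4030
B/(C+T) = 5.0434
log10(P) = 7.2460 - 5.0434 = 2.2026
P = 10^2.2026 = 159.4540 mmHg

159.4540 mmHg


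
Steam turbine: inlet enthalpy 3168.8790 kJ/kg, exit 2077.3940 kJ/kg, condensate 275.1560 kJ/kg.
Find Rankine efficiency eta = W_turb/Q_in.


W = 1091.4850 kJ/kg
Q_in = 2893.7230 kJ/kg
eta = 0.3772 = 37.7191%

eta = 37.7191%


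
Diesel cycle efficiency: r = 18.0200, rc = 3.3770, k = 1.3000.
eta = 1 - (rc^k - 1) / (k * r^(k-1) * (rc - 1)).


r^(k-1) = 2.3808
rc^k = 4.8651
eta = 0.4746 = 47.4636%

47.4636%


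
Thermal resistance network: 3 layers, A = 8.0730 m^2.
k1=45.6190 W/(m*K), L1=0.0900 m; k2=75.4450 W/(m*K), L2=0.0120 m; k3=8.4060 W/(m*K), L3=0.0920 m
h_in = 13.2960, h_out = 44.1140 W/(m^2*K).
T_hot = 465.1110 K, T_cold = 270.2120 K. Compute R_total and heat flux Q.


R_conv_in = 1/(13.2960*8.0730) = 0.0093
R_1 = 0.0900/(45.6190*8.0730) = 0.0002
R_2 = 0.0120/(75.4450*8.0730) = 1.9702e-05
R_3 = 0.0920/(8.4060*8.0730) = 0.0014
R_conv_out = 1/(44.1140*8.0730) = 0.0028
R_total = 0.0137 K/W
Q = 194.8990 / 0.0137 = 14180.6223 W

R_total = 0.0137 K/W, Q = 14180.6223 W


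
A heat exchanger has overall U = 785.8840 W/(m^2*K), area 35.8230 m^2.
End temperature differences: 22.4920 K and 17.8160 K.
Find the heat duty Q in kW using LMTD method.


LMTD = 20.0633 K
Q = 785.8840 * 35.8230 * 20.0633 = 564835.5417 W = 564.8355 kW

564.8355 kW


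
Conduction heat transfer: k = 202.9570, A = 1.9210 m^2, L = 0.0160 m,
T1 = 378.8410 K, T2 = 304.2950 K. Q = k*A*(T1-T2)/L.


dT = 74.5460 K
Q = 202.9570 * 1.9210 * 74.5460 / 0.0160 = 1816501.5047 W

1816501.5047 W


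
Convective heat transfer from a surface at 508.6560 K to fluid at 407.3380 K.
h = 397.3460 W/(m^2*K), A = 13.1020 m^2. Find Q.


dT = 101.3180 K
Q = 397.3460 * 13.1020 * 101.3180 = 527464.2732 W

527464.2732 W


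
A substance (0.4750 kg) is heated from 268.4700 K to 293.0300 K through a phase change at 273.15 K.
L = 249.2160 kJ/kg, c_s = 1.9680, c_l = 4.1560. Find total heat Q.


Q1 (sensible, solid) = 0.4750 * 1.9680 * 4.6800 = 4.3749 kJ
Q2 (latent) = 0.4750 * 249.2160 = 118.3776 kJ
Q3 (sensible, liquid) = 0.4750 * 4.1560 * 19.8800 = 39.2451 kJ
Q_total = 161.9976 kJ

161.9976 kJ


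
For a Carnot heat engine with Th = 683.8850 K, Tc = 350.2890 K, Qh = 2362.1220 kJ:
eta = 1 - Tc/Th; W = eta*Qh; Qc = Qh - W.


eta = 1 - 350.2890/683.8850 = 0.4878
W = 0.4878 * 2362.1220 = 1152.2324 kJ
Qc = 2362.1220 - 1152.2324 = 1209.8896 kJ

eta = 48.7795%, W = 1152.2324 kJ, Qc = 1209.8896 kJ


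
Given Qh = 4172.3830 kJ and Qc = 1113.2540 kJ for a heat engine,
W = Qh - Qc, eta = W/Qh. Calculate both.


W = 4172.3830 - 1113.2540 = 3059.1290 kJ
eta = 3059.1290 / 4172.3830 = 0.7332 = 73.3185%

W = 3059.1290 kJ, eta = 73.3185%


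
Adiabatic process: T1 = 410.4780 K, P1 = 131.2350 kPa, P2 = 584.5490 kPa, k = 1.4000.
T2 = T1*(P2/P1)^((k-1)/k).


(k-1)/k = 0.2857
(P2/P1)^exp = 1.5324
T2 = 410.4780 * 1.5324 = 629.0036 K

629.0036 K


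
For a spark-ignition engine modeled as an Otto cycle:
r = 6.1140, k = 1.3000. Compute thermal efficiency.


r^(k-1) = 1.7215
eta = 1 - 1/1.7215 = 0.4191 = 41.9099%

41.9099%


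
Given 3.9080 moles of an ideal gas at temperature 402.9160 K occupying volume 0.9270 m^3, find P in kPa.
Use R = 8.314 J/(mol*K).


P = nRT/V = 3.9080 * 8.314 * 402.9160 / 0.9270
= 13091.1889 / 0.9270 = 14122.1024 Pa = 14.1221 kPa

14.1221 kPa


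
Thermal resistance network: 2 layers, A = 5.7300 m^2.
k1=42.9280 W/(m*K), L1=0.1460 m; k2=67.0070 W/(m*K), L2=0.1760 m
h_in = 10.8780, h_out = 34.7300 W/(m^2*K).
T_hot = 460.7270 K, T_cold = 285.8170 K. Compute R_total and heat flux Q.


R_conv_in = 1/(10.8780*5.7300) = 0.0160
R_1 = 0.1460/(42.9280*5.7300) = 0.0006
R_2 = 0.1760/(67.0070*5.7300) = 0.0005
R_conv_out = 1/(34.7300*5.7300) = 0.0050
R_total = 0.0221 K/W
Q = 174.9100 / 0.0221 = 7907.1834 W

R_total = 0.0221 K/W, Q = 7907.1834 W


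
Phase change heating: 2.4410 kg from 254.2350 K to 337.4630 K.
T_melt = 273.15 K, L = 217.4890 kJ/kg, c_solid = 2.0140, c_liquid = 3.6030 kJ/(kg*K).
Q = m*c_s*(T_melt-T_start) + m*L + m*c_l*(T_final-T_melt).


Q1 (sensible, solid) = 2.4410 * 2.0140 * 18.9150 = 92.9894 kJ
Q2 (latent) = 2.4410 * 217.4890 = 530.8906 kJ
Q3 (sensible, liquid) = 2.4410 * 3.6030 * 64.3130 = 565.6279 kJ
Q_total = 1189.5080 kJ

1189.5080 kJ


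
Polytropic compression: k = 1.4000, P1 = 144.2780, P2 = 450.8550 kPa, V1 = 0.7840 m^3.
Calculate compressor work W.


(k-1)/k = 0.2857
(P2/P1)^exp = 1.3848
W = 3.5000 * 144.2780 * 0.7840 * (1.3848 - 1) = 152.3354 kJ

152.3354 kJ


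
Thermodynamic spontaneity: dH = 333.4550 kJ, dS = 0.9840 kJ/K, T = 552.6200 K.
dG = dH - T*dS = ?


T*dS = 552.6200 * 0.9840 = 543.7781 kJ
dG = 333.4550 - 543.7781 = -210.3231 kJ (spontaneous)

dG = -210.3231 kJ, spontaneous


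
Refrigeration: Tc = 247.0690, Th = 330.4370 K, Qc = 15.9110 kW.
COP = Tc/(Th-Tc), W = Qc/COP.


COP = 247.0690 / 83.3680 = 2.9636
W = 15.9110 / 2.9636 = 5.3688 kW

COP = 2.9636, W = 5.3688 kW


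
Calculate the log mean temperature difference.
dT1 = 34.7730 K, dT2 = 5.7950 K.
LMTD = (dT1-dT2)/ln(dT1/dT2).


dT1/dT2 = 6.0005
ln(dT1/dT2) = 1.7918
LMTD = 28.9780 / 1.7918 = 16.1722 K

16.1722 K


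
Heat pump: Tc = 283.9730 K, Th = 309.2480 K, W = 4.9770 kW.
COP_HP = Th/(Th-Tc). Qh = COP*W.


COP = 309.2480 / 25.2750 = 12.2353
Qh = 12.2353 * 4.9770 = 60.8952 kW

COP = 12.2353, Qh = 60.8952 kW


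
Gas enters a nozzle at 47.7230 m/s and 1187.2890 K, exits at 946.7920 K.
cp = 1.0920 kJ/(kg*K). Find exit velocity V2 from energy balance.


dT = 240.4970 K
2*cp*1000*dT = 525245.4480
V1^2 = 2277.4847
V2 = sqrt(527522.9327) = 726.3077 m/s

726.3077 m/s


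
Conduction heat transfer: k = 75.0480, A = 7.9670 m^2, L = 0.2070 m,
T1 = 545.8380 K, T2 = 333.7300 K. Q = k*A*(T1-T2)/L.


dT = 212.1080 K
Q = 75.0480 * 7.9670 * 212.1080 / 0.2070 = 612661.5758 W

612661.5758 W


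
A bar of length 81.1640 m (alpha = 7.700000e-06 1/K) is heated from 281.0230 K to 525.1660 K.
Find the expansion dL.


dT = 244.1430 K
dL = 7.700000e-06 * 81.1640 * 244.1430 = 0.152580 m
L_final = 81.316580 m

dL = 0.152580 m


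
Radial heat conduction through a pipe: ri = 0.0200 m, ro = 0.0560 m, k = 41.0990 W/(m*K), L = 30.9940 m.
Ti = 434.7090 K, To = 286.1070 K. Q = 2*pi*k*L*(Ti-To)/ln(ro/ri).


dT = 148.6020 K
ln(ro/ri) = 1.0296
Q = 2*pi*41.0990*30.9940*148.6020 / 1.0296 = 1155145.4782 W

1155145.4782 W
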